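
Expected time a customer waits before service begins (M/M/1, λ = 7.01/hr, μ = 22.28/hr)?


ρ = 7.01/22.28 = 0.3146
Wq = ρ/(μ−λ) = 0.3146/(22.28 − 7.01) = 0.3146/15.27 = 0.02060 hr

Final: 0.02060 hr


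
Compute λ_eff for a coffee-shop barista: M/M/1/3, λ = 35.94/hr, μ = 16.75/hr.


ρ = 2.1457; P_K = (1−ρ)ρ^3/(1−ρ^4) = 0.560384
λ_eff = λ(1 − P_K) = 35.94·(1 − 0.560384) = 35.94·0.439616 = 15.7998 /hr

Final: 15.7998 /hr


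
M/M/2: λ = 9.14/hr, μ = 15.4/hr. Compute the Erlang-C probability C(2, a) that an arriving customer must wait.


a = λ/μ = 0.5935; ρ = a/2 = 0.2968
P₀ = 0.542313 (from M/M/c formula)
C(c,a) = [a^c/(c!(1−ρ))]·P₀ = [0.35225/(2·0.7032)]·0.542313
= 0.25045·0.542313 = 0.135820

Final: 0.135820


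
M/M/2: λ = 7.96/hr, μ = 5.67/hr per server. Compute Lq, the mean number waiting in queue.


a = λ/μ = 1.4039; ρ = a/2 = 0.7019
P₀ = 0.175130
Lq = P₀·a^c·ρ / (c!·(1−ρ)²) = 0.175130·1.97088·0.7019/(2·0.08884)
= 1.36358

Final: 1.36358


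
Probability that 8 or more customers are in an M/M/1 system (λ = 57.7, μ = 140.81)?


ρ = 57.7/140.81 = 0.4098
P(N ≥ n) = ρ^n = 0.4098^8 = 0.0007949

Final: 0.0007949


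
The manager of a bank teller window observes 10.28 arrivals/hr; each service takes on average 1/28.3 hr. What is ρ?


ρ = λ/μ = 10.28/28.3 = 0.3633

Final: 0.3633


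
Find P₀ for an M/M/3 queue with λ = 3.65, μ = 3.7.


a = λ/μ = 3.65/3.7 = 0.9865; ρ = a/c = 0.3288
Σ_{k=0}^{2} a^k/k! (terms k=0..2) = 1.00000 + 0.98649 + 0.48658 = 2.47306
Tail: a^3/(3!(1−ρ)) = 0.96000/(6·0.6712) = 0.23839
P₀ = 1/(2.47306 + 0.23839) = 1/2.71145 = 0.368806

Final: 0.368806


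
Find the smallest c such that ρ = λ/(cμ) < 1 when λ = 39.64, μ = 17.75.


Stability requires cμ > λ ⇔ c > λ/μ.
λ/μ = 39.64/17.75 = 2.2332
Minimum integer c = ⌊2.2332⌋ + 1 = 3
Check: 3·17.75 = 53.25 > 39.64, while 2·17.75 = 35.50 ≤ 39.64

Final: 3 servers


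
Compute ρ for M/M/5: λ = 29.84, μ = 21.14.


ρ = λ/(cμ) = 29.84/(5·21.14) = 29.84/105.70 = 0.2823

Final: 0.2823


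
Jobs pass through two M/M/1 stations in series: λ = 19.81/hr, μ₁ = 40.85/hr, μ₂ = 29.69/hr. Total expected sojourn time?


Each node sees arrival rate λ = 19.81/hr (tandem ⇒ throughput preserved).
W₁ = 1/(μ₁−λ) = 1/(40.85−19.81) = 0.04753 hr
W₂ = 1/(μ₂−λ) = 1/(29.69−19.81) = 0.10121 hr
W_total = W₁ + W₂ = 0.04753 + 0.10121 = 0.14874 hr

Final: 0.14874 hr


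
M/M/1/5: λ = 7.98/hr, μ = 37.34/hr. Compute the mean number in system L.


ρ = 7.98/37.34 = 0.2137
L = ρ[1 − (K+1)ρ^K + Kρ^(K+1)] / [(1−ρ)(1−ρ^(K+1))]
Numerator: 0.2137·(1 − 6·0.0004458 + 5·0.00009527) = 0.213242
Denominator: (0.7863)·(0.999905) = 0.786213
L = 0.213242/0.786213 = 0.2712

Final: 0.2712


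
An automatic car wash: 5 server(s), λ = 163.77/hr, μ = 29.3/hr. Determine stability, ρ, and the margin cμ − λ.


Total capacity cμ = 5·29.3 = 146.50/hr
ρ = λ/(cμ) = 163.77/146.50 = 1.1179
Stable ⇔ ρ < 1: NO
Spare capacity = cμ − λ = 146.50 − 163.77 = -17.27/hr

Final: ρ = 1.1179; unstable; margin = -17.27/hr


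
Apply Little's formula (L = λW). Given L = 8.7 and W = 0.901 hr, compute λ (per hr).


λ = L/W = 8.7/0.901 = 9.6559 /hr

Final: 9.6559 /hr


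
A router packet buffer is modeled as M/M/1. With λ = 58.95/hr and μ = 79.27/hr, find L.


ρ = λ/μ = 58.95/79.27 = 0.7437
L = ρ/(1−ρ) = 0.7437/(1 − 0.7437) = 0.7437/0.2563 = 2.9011

Final: 2.9011


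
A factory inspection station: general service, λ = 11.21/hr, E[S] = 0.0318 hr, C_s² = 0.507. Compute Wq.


ρ = λ·E[S] = 11.21·0.0318 = 0.3565
E[S²] = E[S]²(1+C_s²) = 0.0318²·(1+0.507) = 0.001524
Wq = λ·E[S²]/(2(1−ρ)) = 11.21·0.001524/(2·0.6435) = 0.01327 hr

Final: 0.01327 hr


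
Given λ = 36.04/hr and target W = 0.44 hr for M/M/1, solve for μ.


W = 1/(μ−λ) ⇒ μ − λ = 1/W = 1/0.44 = 2.2727
μ = λ + 1/W = 36.04 + 2.2727 = 38.3127 per hr

Final: 38.3127 /hr


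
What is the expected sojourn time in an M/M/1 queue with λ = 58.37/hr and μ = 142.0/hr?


W = 1/(μ−λ) = 1/(142.0 − 58.37) = 1/83.63 = 0.01196 hr

Final: 0.01196 hr


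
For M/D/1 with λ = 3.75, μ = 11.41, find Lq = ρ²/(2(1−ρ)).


ρ = 3.75/11.41 = 0.3287
M/D/1: Lq = ρ²/(2(1−ρ)) = 0.1080/(2·0.6713) = 0.08045

Final: 0.08045


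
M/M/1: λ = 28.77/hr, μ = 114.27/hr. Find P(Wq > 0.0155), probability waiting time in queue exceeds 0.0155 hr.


ρ = 28.77/114.27 = 0.2518
P(Wq > t) = ρ·e^{−(μ−λ)t} = 0.2518·e^{−1.3253}
= 0.2518·0.265737 = 0.066905

Final: 0.066905


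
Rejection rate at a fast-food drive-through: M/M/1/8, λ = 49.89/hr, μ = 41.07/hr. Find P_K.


ρ = λ/μ = 49.89/41.07 = 1.2148
P_K = (1−ρ)ρ^K/(1−ρ^(K+1)) = (-0.2148·4.741442)/(1 − 5.759691)
= -1.018250/-4.759691 = 0.213932

Final: 0.213932


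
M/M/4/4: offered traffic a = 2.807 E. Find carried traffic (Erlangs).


B(4,2.807) = 0.184512 (Erlang-B)
Carried load = a(1 − B) = 2.807·(1 − 0.184512) = 2.807·0.815488 = 2.2891 E

Final: 2.2891 Erlangs


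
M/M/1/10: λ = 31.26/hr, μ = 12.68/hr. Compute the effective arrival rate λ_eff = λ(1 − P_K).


ρ = 2.4653; P_K = (1−ρ)ρ^10/(1−ρ^11) = 0.594399
λ_eff = λ(1 − P_K) = 31.26·(1 − 0.594399) = 31.26·0.405601 = 12.6791 /hr

Final: 12.6791 /hr


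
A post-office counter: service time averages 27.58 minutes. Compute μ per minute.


μ = 1/(service time) in consistent units.
1 minute = 1 min, so μ = 1/27.58 = 0.03626 per minute

Final: 0.03626 /min


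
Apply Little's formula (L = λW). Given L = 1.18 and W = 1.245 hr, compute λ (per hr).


λ = L/W = 1.18/1.245 = 0.9478 /hr

Final: 0.9478 /hr


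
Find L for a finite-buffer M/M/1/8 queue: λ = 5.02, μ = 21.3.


ρ = 5.02/21.3 = 0.2357
L = ρ[1 − (K+1)ρ^K + Kρ^(K+1)] / [(1−ρ)(1−ρ^(K+1))]
Numerator: 0.2357·(1 − 9·0.000009519 + 8·0.000002243) = 0.235665
Denominator: (0.7643)·(0.999998) = 0.764318
L = 0.235665/0.764318 = 0.3083

Final: 0.3083


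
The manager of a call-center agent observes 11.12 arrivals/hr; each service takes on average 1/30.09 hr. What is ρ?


ρ = λ/μ = 11.12/30.09 = 0.3696

Final: 0.3696


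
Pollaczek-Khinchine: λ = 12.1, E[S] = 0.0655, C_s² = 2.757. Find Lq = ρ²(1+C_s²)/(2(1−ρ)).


ρ = λ·E[S] = 12.1·0.0655 = 0.7925
Lq = ρ²(1+C_s²)/(2(1−ρ)) = 0.6281·(1+2.757)/(2·0.2075)
= 0.6281·3.7570/0.4149 = 5.68789

Final: 5.68789


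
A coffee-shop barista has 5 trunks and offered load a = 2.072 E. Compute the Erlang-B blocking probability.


B(c,a) = (a^c/c!) / Σ_{k=0}^{c} a^k/k!
a^5/5! = 0.318249
Σ terms (k=0..5): 1.00000 + 2.07200 + 2.14659 + 1.48258 + 0.76798 + 0.31825 = 7.787397
B = 0.318249/7.787397 = 0.040867

Final: 0.040867


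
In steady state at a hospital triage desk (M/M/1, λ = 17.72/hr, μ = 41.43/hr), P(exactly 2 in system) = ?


ρ = 17.72/41.43 = 0.4277
P_n = (1−ρ)·ρ^n = (1 − 0.4277)·0.4277^2 = 0.5723·0.182935 = 0.104692

Final: 0.104692


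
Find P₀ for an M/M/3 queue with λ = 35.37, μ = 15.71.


a = λ/μ = 35.37/15.71 = 2.2514; ρ = a/c = 0.7505
Σ_{k=0}^{2} a^k/k! (terms k=0..2) = 1.00000 + 2.25143 + 2.53447 = 5.78591
Tail: a^3/(3!(1−ρ)) = 11.41239/(6·0.2495) = 7.62282
P₀ = 1/(5.78591 + 7.62282) = 1/13.40872 = 0.074578

Final: 0.074578


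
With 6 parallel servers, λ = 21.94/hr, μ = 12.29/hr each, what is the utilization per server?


ρ = λ/(cμ) = 21.94/(6·12.29) = 21.94/73.74 = 0.2975

Final: 0.2975


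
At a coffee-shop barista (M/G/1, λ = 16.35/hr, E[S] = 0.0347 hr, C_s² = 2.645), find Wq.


ρ = λ·E[S] = 16.35·0.0347 = 0.5673
E[S²] = E[S]²(1+C_s²) = 0.0347²·(1+2.645) = 0.004389
Wq = λ·E[S²]/(2(1−ρ)) = 16.35·0.004389/(2·0.4327) = 0.08293 hr

Final: 0.08293 hr


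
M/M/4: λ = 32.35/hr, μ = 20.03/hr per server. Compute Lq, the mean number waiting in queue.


a = λ/μ = 1.6151; ρ = a/4 = 0.4038
P₀ = 0.196195
Lq = P₀·a^c·ρ / (c!·(1−ρ)²) = 0.196195·6.80414·0.4038/(24·0.35549)
= 0.06318

Final: 0.06318


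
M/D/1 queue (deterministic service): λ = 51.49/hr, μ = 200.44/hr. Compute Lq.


ρ = 51.49/200.44 = 0.2569
M/D/1: Lq = ρ²/(2(1−ρ)) = 0.06599/(2·0.7431) = 0.04440

Final: 0.04440


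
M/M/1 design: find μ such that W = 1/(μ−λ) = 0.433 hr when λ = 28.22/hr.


W = 1/(μ−λ) ⇒ μ − λ = 1/W = 1/0.433 = 2.3095
μ = λ + 1/W = 28.22 + 2.3095 = 30.5295 per hr

Final: 30.5295 /hr


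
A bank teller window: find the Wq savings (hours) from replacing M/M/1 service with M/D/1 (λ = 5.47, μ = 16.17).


ρ = 5.47/16.17 = 0.3383
Wq(M/M/1) = ρ/(μ−λ) = 0.3383/10.70 = 0.03162 hr
Wq(M/D/1) = ρ/(2(μ−λ)) = 0.01581 hr
Savings = 0.03162 − 0.01581 = 0.01581 hr

Final: 0.01581 hr


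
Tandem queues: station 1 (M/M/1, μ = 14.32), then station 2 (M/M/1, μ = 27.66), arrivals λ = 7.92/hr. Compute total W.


Each node sees arrival rate λ = 7.92/hr (tandem ⇒ throughput preserved).
W₁ = 1/(μ₁−λ) = 1/(14.32−7.92) = 0.15625 hr
W₂ = 1/(μ₂−λ) = 1/(27.66−7.92) = 0.05066 hr
W_total = W₁ + W₂ = 0.15625 + 0.05066 = 0.20691 hr

Final: 0.20691 hr


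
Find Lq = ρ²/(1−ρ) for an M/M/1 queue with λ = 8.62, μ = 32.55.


ρ = 8.62/32.55 = 0.2648
Lq = ρ²/(1−ρ) = 0.07013/0.7352 = 0.09539

Final: 0.09539


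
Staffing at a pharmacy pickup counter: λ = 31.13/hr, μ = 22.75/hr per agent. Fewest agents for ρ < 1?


Stability requires cμ > λ ⇔ c > λ/μ.
λ/μ = 31.13/22.75 = 1.3684
Minimum integer c = ⌊1.3684⌋ + 1 = 2
Check: 2·22.75 = 45.50 > 31.13, while 1·22.75 = 22.75 ≤ 31.13

Final: 2 servers


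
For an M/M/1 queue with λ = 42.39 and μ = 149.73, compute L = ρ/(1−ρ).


ρ = λ/μ = 42.39/149.73 = 0.2831
L = ρ/(1−ρ) = 0.2831/(1 − 0.2831) = 0.2831/0.7169 = 0.3949

Final: 0.3949


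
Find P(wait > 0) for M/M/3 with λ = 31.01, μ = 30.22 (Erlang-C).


a = λ/μ = 1.0261; ρ = a/3 = 0.3420
P₀ = 0.353816 (from M/M/c formula)
C(c,a) = [a^c/(c!(1−ρ))]·P₀ = [1.08049/(6·0.6580)]·0.353816
= 0.27370·0.353816 = 0.096840

Final: 0.096840


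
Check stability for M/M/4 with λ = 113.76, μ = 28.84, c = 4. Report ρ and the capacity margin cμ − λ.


Total capacity cμ = 4·28.84 = 115.36/hr
ρ = λ/(cμ) = 113.76/115.36 = 0.9861
Stable ⇔ ρ < 1: YES
Spare capacity = cμ − λ = 115.36 − 113.76 = 1.60/hr

Final: ρ = 0.9861; stable; margin = 1.60/hr


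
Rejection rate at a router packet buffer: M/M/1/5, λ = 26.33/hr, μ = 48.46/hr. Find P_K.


ρ = λ/μ = 26.33/48.46 = 0.5433
P_K = (1−ρ)ρ^K/(1−ρ^(K+1)) = (0.4567·0.047352)/(1 − 0.025728)
= 0.021624/0.974272 = 0.022195

Final: 0.022195


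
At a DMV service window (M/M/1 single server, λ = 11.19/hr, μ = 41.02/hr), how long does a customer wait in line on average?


ρ = 11.19/41.02 = 0.2728
Wq = ρ/(μ−λ) = 0.2728/(41.02 − 11.19) = 0.2728/29.83 = 0.009145 hr

Final: 0.009145 hr


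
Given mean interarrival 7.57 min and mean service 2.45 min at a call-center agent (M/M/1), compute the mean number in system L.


λ = 60/7.57 = 7.9260 /hr
μ = 60/2.45 = 24.4898 /hr
ρ = λ/μ = 7.9260/24.4898 = 0.3236
L = ρ/(1−ρ) = 0.3236/0.6764 = 0.4785

Final: 0.4785


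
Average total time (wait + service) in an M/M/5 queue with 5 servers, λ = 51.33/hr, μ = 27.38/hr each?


a = 1.8747; ρ = 0.3749; P₀ = 0.152588
Lq = P₀·a^c·ρ/(c!(1−ρ)²) = 0.02826
Wq = Lq/λ = 0.02826/51.33 = 0.0005505 hr
W = Wq + 1/μ = 0.0005505 + 0.03652 = 0.03707 hr

Final: 0.03707 hr


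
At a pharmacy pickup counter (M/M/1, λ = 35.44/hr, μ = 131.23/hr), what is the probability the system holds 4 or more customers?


ρ = 35.44/131.23 = 0.2701
P(N ≥ n) = ρ^n = 0.2701^4 = 0.005319

Final: 0.005319


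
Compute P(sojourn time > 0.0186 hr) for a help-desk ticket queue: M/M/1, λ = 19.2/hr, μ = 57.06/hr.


W ~ Exponential(μ−λ) for M/M/1.
μ − λ = 57.06 − 19.2 = 37.8600
P(W > t) = e^{−(μ−λ)t} = e^{−0.7042} = 0.494506

Final: 0.494506


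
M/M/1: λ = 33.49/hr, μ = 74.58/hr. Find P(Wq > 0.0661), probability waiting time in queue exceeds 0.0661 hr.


ρ = 33.49/74.58 = 0.4490
P(Wq > t) = ρ·e^{−(μ−λ)t} = 0.4490·e^{−2.7160}
= 0.4490·0.066136 = 0.029698

Final: 0.029698


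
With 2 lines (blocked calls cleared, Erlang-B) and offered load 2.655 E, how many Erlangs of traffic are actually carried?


B(2,2.655) = 0.490913 (Erlang-B)
Carried load = a(1 − B) = 2.655·(1 − 0.490913) = 2.655·0.509087 = 1.3516 E

Final: 1.3516 Erlangs


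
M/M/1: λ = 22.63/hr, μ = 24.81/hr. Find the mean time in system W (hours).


W = 1/(μ−λ) = 1/(24.81 − 22.63) = 1/2.18 = 0.4587 hr

Final: 0.4587 hr


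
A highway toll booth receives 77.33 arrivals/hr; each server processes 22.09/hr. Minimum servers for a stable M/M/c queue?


Stability requires cμ > λ ⇔ c > λ/μ.
λ/μ = 77.33/22.09 = 3.5007
Minimum integer c = ⌊3.5007⌋ + 1 = 4
Check: 4·22.09 = 88.36 > 77.33, while 3·22.09 = 66.27 ≤ 77.33

Final: 4 servers


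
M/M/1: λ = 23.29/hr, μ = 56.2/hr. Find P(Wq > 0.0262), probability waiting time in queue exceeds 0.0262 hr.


ρ = 23.29/56.2 = 0.4144
P(Wq > t) = ρ·e^{−(μ−λ)t} = 0.4144·e^{−0.8622}
= 0.4144·0.422214 = 0.174971

Final: 0.174971


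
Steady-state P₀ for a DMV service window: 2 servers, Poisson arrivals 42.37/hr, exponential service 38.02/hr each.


a = λ/μ = 42.37/38.02 = 1.1144; ρ = a/c = 0.5572
Σ_{k=0}^{1} a^k/k! (terms k=0..1) = 1.00000 + 1.11441 = 2.11441
Tail: a^2/(2!(1−ρ)) = 1.24192/(2·0.4428) = 1.40237
P₀ = 1/(2.11441 + 1.40237) = 1/3.51678 = 0.284351

Final: 0.284351


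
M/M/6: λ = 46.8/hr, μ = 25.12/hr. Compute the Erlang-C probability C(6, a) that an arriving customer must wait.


a = λ/μ = 1.8631; ρ = a/6 = 0.3105
P₀ = 0.155049 (from M/M/c formula)
C(c,a) = [a^c/(c!(1−ρ))]·P₀ = [41.81743/(720·0.6895)]·0.155049
= 0.08424·0.155049 = 0.013061

Final: 0.013061


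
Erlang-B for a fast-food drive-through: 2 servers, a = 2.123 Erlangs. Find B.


B(c,a) = (a^c/c!) / Σ_{k=0}^{c} a^k/k!
a^2/2! = 2.253565
Σ terms (k=0..2): 1.00000 + 2.12300 + 2.25356 = 5.376565
B = 2.253565/5.376565 = 0.419146

Final: 0.419146


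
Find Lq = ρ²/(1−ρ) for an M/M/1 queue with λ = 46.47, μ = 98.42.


ρ = 46.47/98.42 = 0.4722
Lq = ρ²/(1−ρ) = 0.2229/0.5278 = 0.4224

Final: 0.4224


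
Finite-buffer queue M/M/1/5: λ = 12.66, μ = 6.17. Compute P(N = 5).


ρ = λ/μ = 12.66/6.17 = 2.0519
P_K = (1−ρ)ρ^K/(1−ρ^(K+1)) = (-1.0519·36.369950)/(1 − 74.626187)
= -38.256236/-73.626187 = 0.519601

Final: 0.519601


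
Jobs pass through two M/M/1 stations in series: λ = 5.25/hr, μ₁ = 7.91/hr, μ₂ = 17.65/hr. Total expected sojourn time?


Each node sees arrival rate λ = 5.25/hr (tandem ⇒ throughput preserved).
W₁ = 1/(μ₁−λ) = 1/(7.91−5.25) = 0.37594 hr
W₂ = 1/(μ₂−λ) = 1/(17.65−5.25) = 0.08065 hr
W_total = W₁ + W₂ = 0.37594 + 0.08065 = 0.45659 hr

Final: 0.45659 hr


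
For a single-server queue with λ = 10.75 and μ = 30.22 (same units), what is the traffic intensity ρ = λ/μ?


ρ = λ/μ = 10.75/30.22 = 0.3557

Final: 0.3557


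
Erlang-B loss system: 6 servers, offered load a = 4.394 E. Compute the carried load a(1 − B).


B(6,4.394) = 0.146217 (Erlang-B)
Carried load = a(1 − B) = 4.394·(1 − 0.146217) = 4.394·0.853783 = 3.7515 E

Final: 3.7515 Erlangs


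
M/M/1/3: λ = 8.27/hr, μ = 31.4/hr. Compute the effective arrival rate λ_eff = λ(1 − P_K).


ρ = 0.2634; P_K = (1−ρ)ρ^3/(1−ρ^4) = 0.013523
λ_eff = λ(1 − P_K) = 8.27·(1 − 0.013523) = 8.27·0.986477 = 8.1582 /hr

Final: 8.1582 /hr


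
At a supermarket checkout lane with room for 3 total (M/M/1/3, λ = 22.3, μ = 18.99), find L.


ρ = 22.3/18.99 = 1.1743
L = ρ[1 − (K+1)ρ^K + Kρ^(K+1)] / [(1−ρ)(1−ρ^(K+1))]
Numerator: 1.1743·(1 − 4·1.619346 + 3·1.901602) = 0.267061
Denominator: (-0.1743)·(-0.901602) = 0.157151
L = 0.267061/0.157151 = 1.6994

Final: 1.6994


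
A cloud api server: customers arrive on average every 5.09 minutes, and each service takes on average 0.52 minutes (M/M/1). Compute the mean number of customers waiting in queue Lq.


λ = 60/5.09 = 11.7878 /hr
μ = 60/0.52 = 115.3846 /hr
ρ = λ/μ = 11.7878/115.3846 = 0.1022
Lq = ρ²/(1−ρ) = 0.01044/0.8978 = 0.01162

Final: 0.01162


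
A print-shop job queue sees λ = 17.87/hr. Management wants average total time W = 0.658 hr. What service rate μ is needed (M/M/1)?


W = 1/(μ−λ) ⇒ μ − λ = 1/W = 1/0.658 = 1.5198
μ = λ + 1/W = 17.87 + 1.5198 = 19.3898 per hr

Final: 19.3898 /hr


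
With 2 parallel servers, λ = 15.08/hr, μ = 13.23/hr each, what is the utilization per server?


ρ = λ/(cμ) = 15.08/(2·13.23) = 15.08/26.46 = 0.5699

Final: 0.5699


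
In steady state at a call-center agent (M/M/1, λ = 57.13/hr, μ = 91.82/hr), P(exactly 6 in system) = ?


ρ = 57.13/91.82 = 0.6222
P_n = (1−ρ)·ρ^n = (1 − 0.6222)·0.6222^6 = 0.3778·0.058018 = 0.021919

Final: 0.021919


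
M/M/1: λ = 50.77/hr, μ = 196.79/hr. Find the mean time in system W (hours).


W = 1/(μ−λ) = 1/(196.79 − 50.77) = 1/146.02 = 0.006848 hr

Final: 0.006848 hr


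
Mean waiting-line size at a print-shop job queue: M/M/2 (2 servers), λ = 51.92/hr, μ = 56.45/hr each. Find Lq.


a = λ/μ = 0.9198; ρ = a/2 = 0.4599
P₀ = 0.369979
Lq = P₀·a^c·ρ / (c!·(1−ρ)²) = 0.369979·0.84594·0.4599/(2·0.29173)
= 0.24669

Final: 0.24669


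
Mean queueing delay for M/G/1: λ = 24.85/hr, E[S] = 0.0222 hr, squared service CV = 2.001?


ρ = λ·E[S] = 24.85·0.0222 = 0.5517
E[S²] = E[S]²(1+C_s²) = 0.0222²·(1+2.001) = 0.001479
Wq = λ·E[S²]/(2(1−ρ)) = 24.85·0.001479/(2·0.4483) = 0.04099 hr

Final: 0.04099 hr


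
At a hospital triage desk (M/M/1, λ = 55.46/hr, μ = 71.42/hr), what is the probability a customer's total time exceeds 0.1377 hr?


W ~ Exponential(μ−λ) for M/M/1.
μ − λ = 71.42 − 55.46 = 15.9600
P(W > t) = e^{−(μ−λ)t} = e^{−2.1977} = 0.111059

Final: 0.111059


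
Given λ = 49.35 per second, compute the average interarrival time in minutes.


Mean interarrival time = 1/λ = 1/49.35 second = 0.02026 second
In minutes: 0.02026 × 0.0166667 = 0.0003377 min

Final: 0.0003377 min


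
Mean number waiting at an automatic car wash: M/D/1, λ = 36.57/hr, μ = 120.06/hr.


ρ = 36.57/120.06 = 0.3046
M/D/1: Lq = ρ²/(2(1−ρ)) = 0.09278/(2·0.6954) = 0.06671

Final: 0.06671


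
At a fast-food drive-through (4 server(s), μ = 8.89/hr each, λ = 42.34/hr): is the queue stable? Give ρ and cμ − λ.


Total capacity cμ = 4·8.89 = 35.56/hr
ρ = λ/(cμ) = 42.34/35.56 = 1.1907
Stable ⇔ ρ < 1: NO
Spare capacity = cμ − λ = 35.56 − 42.34 = -6.78/hr

Final: ρ = 1.1907; unstable; margin = -6.78/hr


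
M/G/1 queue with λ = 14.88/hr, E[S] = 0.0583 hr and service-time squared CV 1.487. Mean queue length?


ρ = λ·E[S] = 14.88·0.0583 = 0.8675
Lq = ρ²(1+C_s²)/(2(1−ρ)) = 0.7526·(1+1.487)/(2·0.1325)
= 0.7526·2.4870/0.2650 = 7.06295

Final: 7.06295


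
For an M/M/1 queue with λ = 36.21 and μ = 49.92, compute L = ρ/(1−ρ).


ρ = λ/μ = 36.21/49.92 = 0.7254
L = ρ/(1−ρ) = 0.7254/(1 − 0.7254) = 0.7254/0.2746 = 2.6411

Final: 2.6411


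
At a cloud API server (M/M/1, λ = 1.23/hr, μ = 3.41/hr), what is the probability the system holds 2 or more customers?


ρ = 1.23/3.41 = 0.3607
P(N ≥ n) = ρ^n = 0.3607^2 = 0.130107

Final: 0.130107


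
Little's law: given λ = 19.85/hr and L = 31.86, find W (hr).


W = L/λ = 31.86/19.85 = 1.6050 hr

Final: 1.6050 hr


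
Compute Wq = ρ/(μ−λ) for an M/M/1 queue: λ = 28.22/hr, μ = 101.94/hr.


ρ = 28.22/101.94 = 0.2768
Wq = ρ/(μ−λ) = 0.2768/(101.94 − 28.22) = 0.2768/73.72 = 0.003755 hr

Final: 0.003755 hr


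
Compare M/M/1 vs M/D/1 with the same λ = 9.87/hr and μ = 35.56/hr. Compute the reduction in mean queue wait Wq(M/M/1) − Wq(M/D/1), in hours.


ρ = 9.87/35.56 = 0.2776
Wq(M/M/1) = ρ/(μ−λ) = 0.2776/25.69 = 0.01080 hr
Wq(M/D/1) = ρ/(2(μ−λ)) = 0.005402 hr
Savings = 0.01080 − 0.005402 = 0.005402 hr

Final: 0.005402 hr


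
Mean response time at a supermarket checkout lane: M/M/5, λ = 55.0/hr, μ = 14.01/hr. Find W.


a = 3.9258; ρ = 0.7852; P₀ = 0.014539
Lq = P₀·a^c·ρ/(c!(1−ρ)²) = 1.92169
Wq = Lq/λ = 1.92169/55.0 = 0.03494 hr
W = Wq + 1/μ = 0.03494 + 0.07138 = 0.10632 hr

Final: 0.10632 hr


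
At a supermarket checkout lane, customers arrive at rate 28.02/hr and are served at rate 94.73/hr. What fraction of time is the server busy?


ρ = λ/μ = 28.02/94.73 = 0.2958

Final: 0.2958


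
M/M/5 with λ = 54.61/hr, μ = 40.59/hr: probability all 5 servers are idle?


a = λ/μ = 54.61/40.59 = 1.3454; ρ = a/c = 0.2691
Σ_{k=0}^{4} a^k/k! (terms k=0..4) = 1.00000 + 1.34541 + 0.90506 + 0.40589 + 0.13652 = 3.79287
Tail: a^5/(5!(1−ρ)) = 4.40824/(120·0.7309) = 0.05026
P₀ = 1/(3.79287 + 0.05026) = 1/3.84313 = 0.260204

Final: 0.260204


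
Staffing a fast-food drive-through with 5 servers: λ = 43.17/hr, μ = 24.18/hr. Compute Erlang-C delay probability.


a = λ/μ = 1.7854; ρ = a/5 = 0.3571
P₀ = 0.167055 (from M/M/c formula)
C(c,a) = [a^c/(c!(1−ρ))]·P₀ = [18.13964/(120·0.6429)]·0.167055
= 0.23512·0.167055 = 0.039278

Final: 0.039278


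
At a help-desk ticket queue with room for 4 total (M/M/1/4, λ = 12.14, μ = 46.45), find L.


ρ = 12.14/46.45 = 0.2614
L = ρ[1 − (K+1)ρ^K + Kρ^(K+1)] / [(1−ρ)(1−ρ^(K+1))]
Numerator: 0.2614·(1 − 5·0.004666 + 4·0.001219) = 0.256534
Denominator: (0.7386)·(0.998781) = 0.737743
L = 0.256534/0.737743 = 0.3477

Final: 0.3477


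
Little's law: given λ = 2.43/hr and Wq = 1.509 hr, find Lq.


Lq = λWq = 2.43·1.509 = 3.6669

Final: 3.6669


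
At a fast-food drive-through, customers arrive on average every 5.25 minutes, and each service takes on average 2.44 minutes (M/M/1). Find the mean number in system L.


λ = 60/5.25 = 11.4286 /hr
μ = 60/2.44 = 24.5902 /hr
ρ = λ/μ = 11.4286/24.5902 = 0.4648
L = ρ/(1−ρ) = 0.4648/0.5352 = 0.8683

Final: 0.8683


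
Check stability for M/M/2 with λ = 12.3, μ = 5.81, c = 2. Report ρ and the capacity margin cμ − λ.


Total capacity cμ = 2·5.81 = 11.62/hr
ρ = λ/(cμ) = 12.3/11.62 = 1.0585
Stable ⇔ ρ < 1: NO
Spare capacity = cμ − λ = 11.62 − 12.3 = -0.68/hr

Final: ρ = 1.0585; unstable; margin = -0.68/hr


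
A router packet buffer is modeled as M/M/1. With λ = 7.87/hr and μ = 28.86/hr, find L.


ρ = λ/μ = 7.87/28.86 = 0.2727
L = ρ/(1−ρ) = 0.2727/(1 − 0.2727) = 0.2727/0.7273 = 0.3749

Final: 0.3749


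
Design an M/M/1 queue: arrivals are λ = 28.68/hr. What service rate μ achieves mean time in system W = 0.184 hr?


W = 1/(μ−λ) ⇒ μ − λ = 1/W = 1/0.184 = 5.4348
μ = λ + 1/W = 28.68 + 5.4348 = 34.1148 per hr

Final: 34.1148 /hr


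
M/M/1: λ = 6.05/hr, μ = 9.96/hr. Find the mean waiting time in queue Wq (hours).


ρ = 6.05/9.96 = 0.6074
Wq = ρ/(μ−λ) = 0.6074/(9.96 − 6.05) = 0.6074/3.91 = 0.1554 hr

Final: 0.1554 hr


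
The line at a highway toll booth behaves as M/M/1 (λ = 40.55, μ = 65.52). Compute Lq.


ρ = 40.55/65.52 = 0.6189
Lq = ρ²/(1−ρ) = 0.3830/0.3811 = 1.0051

Final: 1.0051


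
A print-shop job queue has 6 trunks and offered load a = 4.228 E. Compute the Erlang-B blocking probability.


B(c,a) = (a^c/c!) / Σ_{k=0}^{c} a^k/k!
a^6/6! = 7.933729
Σ terms (k=0..6): 1.00000 + 4.22800 + 8.93799 + 12.59661 + 13.31462 + 11.25884 + 7.93373 = 59.269788
B = 7.933729/59.269788 = 0.133858

Final: 0.133858


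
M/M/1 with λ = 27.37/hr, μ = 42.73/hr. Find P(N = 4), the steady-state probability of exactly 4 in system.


ρ = 27.37/42.73 = 0.6405
P_n = (1−ρ)·ρ^n = (1 − 0.6405)·0.6405^4 = 0.3595·0.168332 = 0.060510

Final: 0.060510


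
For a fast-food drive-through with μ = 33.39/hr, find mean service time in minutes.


Mean service time = 1/μ = 1/33.39 hour = 0.02995 hour
In minutes: 0.02995 × 60 = 1.7969 min

Final: 1.7969 min


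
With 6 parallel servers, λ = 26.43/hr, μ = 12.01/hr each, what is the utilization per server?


ρ = λ/(cμ) = 26.43/(6·12.01) = 26.43/72.06 = 0.3668

Final: 0.3668


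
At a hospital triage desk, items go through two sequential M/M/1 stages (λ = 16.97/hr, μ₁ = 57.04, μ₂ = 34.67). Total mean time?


Each node sees arrival rate λ = 16.97/hr (tandem ⇒ throughput preserved).
W₁ = 1/(μ₁−λ) = 1/(57.04−16.97) = 0.02496 hr
W₂ = 1/(μ₂−λ) = 1/(34.67−16.97) = 0.05650 hr
W_total = W₁ + W₂ = 0.02496 + 0.05650 = 0.08145 hr

Final: 0.08145 hr


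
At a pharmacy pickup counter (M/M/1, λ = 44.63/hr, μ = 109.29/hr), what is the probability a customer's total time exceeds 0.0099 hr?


W ~ Exponential(μ−λ) for M/M/1.
μ − λ = 109.29 − 44.63 = 64.6600
P(W > t) = e^{−(μ−λ)t} = e^{−0.6401} = 0.527222

Final: 0.527222


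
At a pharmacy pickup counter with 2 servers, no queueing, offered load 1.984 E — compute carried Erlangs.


B(2,1.984) = 0.397431 (Erlang-B)
Carried load = a(1 − B) = 1.984·(1 − 0.397431) = 1.984·0.602569 = 1.1955 E

Final: 1.1955 Erlangs


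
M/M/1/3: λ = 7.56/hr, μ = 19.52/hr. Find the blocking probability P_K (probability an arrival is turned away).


ρ = λ/μ = 7.56/19.52 = 0.3873
P_K = (1−ρ)ρ^K/(1−ρ^(K+1)) = (0.6127·0.058093)/(1 − 0.022499)
= 0.035594/0.977501 = 0.036413

Final: 0.036413


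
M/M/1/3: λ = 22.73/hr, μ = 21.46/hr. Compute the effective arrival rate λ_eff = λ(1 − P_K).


ρ = 1.0592; P_K = (1−ρ)ρ^3/(1−ρ^4) = 0.271955
λ_eff = λ(1 − P_K) = 22.73·(1 − 0.271955) = 22.73·0.728045 = 16.5485 /hr

Final: 16.5485 /hr


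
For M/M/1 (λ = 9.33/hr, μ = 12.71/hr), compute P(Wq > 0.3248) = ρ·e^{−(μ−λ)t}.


ρ = 9.33/12.71 = 0.7341
P(Wq > t) = ρ·e^{−(μ−λ)t} = 0.7341·e^{−1.0978}
= 0.7341·0.333596 = 0.244882

Final: 0.244882


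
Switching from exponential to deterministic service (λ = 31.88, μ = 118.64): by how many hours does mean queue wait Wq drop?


ρ = 31.88/118.64 = 0.2687
Wq(M/M/1) = ρ/(μ−λ) = 0.2687/86.76 = 0.003097 hr
Wq(M/D/1) = ρ/(2(μ−λ)) = 0.001549 hr
Savings = 0.003097 − 0.001549 = 0.001549 hr

Final: 0.001549 hr


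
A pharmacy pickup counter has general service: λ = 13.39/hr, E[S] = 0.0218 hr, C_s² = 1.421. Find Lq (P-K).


ρ = λ·E[S] = 13.39·0.0218 = 0.2919
Lq = ρ²(1+C_s²)/(2(1−ρ)) = 0.08521·(1+1.421)/(2·0.7081)
= 0.08521·2.4210/1.4162 = 0.14566

Final: 0.14566


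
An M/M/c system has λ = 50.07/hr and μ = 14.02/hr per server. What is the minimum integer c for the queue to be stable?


Stability requires cμ > λ ⇔ c > λ/μ.
λ/μ = 50.07/14.02 = 3.5713
Minimum integer c = ⌊3.5713⌋ + 1 = 4
Check: 4·14.02 = 56.08 > 50.07, while 3·14.02 = 42.06 ≤ 50.07

Final: 4 servers


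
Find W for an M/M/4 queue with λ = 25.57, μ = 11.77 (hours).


a = 2.1725; ρ = 0.5431; P₀ = 0.107845
Lq = P₀·a^c·ρ/(c!(1−ρ)²) = 0.26043
Wq = Lq/λ = 0.26043/25.57 = 0.01018 hr
W = Wq + 1/μ = 0.01018 + 0.08496 = 0.09515 hr

Final: 0.09515 hr


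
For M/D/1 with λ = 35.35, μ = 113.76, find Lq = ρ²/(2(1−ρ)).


ρ = 35.35/113.76 = 0.3107
M/D/1: Lq = ρ²/(2(1−ρ)) = 0.09656/(2·0.6893) = 0.07005

Final: 0.07005


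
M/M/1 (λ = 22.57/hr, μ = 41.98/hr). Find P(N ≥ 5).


ρ = 22.57/41.98 = 0.5376
P(N ≥ n) = ρ^n = 0.5376^5 = 0.044921

Final: 0.044921


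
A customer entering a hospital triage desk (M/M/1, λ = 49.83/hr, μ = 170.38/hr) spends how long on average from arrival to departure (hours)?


W = 1/(μ−λ) = 1/(170.38 − 49.83) = 1/120.55 = 0.008295 hr

Final: 0.008295 hr


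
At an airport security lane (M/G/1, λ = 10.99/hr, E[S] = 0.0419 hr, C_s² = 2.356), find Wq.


ρ = λ·E[S] = 10.99·0.0419 = 0.4605
E[S²] = E[S]²(1+C_s²) = 0.0419²·(1+2.356) = 0.005892
Wq = λ·E[S²]/(2(1−ρ)) = 10.99·0.005892/(2·0.5395) = 0.06001 hr

Final: 0.06001 hr


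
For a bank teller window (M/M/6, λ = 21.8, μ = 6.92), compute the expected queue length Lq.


a = λ/μ = 3.1503; ρ = a/6 = 0.5250
P₀ = 0.041892
Lq = P₀·a^c·ρ / (c!·(1−ρ)²) = 0.041892·977.46765·0.5250/(720·0.22558)
= 0.13237

Final: 0.13237


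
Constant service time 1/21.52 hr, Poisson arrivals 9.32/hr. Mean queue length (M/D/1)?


ρ = 9.32/21.52 = 0.4331
M/D/1: Lq = ρ²/(2(1−ρ)) = 0.1876/(2·0.5669) = 0.16542

Final: 0.16542


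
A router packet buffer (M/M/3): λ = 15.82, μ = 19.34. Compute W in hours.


a = 0.8180; ρ = 0.2727; P₀ = 0.438987
Lq = P₀·a^c·ρ/(c!(1−ρ)²) = 0.02064
Wq = Lq/λ = 0.02064/15.82 = 0.001305 hr
W = Wq + 1/μ = 0.001305 + 0.05171 = 0.05301 hr

Final: 0.05301 hr


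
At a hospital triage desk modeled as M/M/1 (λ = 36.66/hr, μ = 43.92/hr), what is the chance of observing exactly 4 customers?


ρ = 36.66/43.92 = 0.8347
P_n = (1−ρ)·ρ^n = (1 − 0.8347)·0.8347^4 = 0.1653·0.485423 = 0.080241

Final: 0.080241


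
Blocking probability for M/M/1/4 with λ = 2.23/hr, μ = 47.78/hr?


ρ = λ/μ = 2.23/47.78 = 0.04667
P_K = (1−ρ)ρ^K/(1−ρ^(K+1)) = (0.9533·0.000004745)/(1 − 0.0000002215)
= 0.000004524/1.000000 = 0.000004524

Final: 0.000004524


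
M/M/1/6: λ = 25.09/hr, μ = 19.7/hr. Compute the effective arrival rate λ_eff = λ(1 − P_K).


ρ = 1.2736; P_K = (1−ρ)ρ^6/(1−ρ^7) = 0.263260
λ_eff = λ(1 − P_K) = 25.09·(1 − 0.263260) = 25.09·0.736740 = 18.4848 /hr

Final: 18.4848 /hr


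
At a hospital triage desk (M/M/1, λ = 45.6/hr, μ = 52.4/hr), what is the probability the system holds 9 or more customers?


ρ = 45.6/52.4 = 0.8702
P(N ≥ n) = ρ^n = 0.8702^9 = 0.286221

Final: 0.286221


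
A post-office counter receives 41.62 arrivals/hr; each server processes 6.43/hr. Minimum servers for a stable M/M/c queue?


Stability requires cμ > λ ⇔ c > λ/μ.
λ/μ = 41.62/6.43 = 6.4728
Minimum integer c = ⌊6.4728⌋ + 1 = 7
Check: 7·6.43 = 45.01 > 41.62, while 6·6.43 = 38.58 ≤ 41.62

Final: 7 servers


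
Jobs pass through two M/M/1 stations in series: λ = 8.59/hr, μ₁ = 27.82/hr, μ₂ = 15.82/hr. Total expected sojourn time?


Each node sees arrival rate λ = 8.59/hr (tandem ⇒ throughput preserved).
W₁ = 1/(μ₁−λ) = 1/(27.82−8.59) = 0.05200 hr
W₂ = 1/(μ₂−λ) = 1/(15.82−8.59) = 0.13831 hr
W_total = W₁ + W₂ = 0.05200 + 0.13831 = 0.19031 hr

Final: 0.19031 hr


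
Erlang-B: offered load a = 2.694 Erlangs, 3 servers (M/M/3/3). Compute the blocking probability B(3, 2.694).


B(c,a) = (a^c/c!) / Σ_{k=0}^{c} a^k/k!
a^3/3! = 3.258679
Σ terms (k=0..3): 1.00000 + 2.69400 + 3.62882 + 3.25868 = 10.581497
B = 3.258679/10.581497 = 0.307960

Final: 0.307960


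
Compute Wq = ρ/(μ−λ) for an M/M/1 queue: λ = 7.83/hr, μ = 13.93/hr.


ρ = 7.83/13.93 = 0.5621
Wq = ρ/(μ−λ) = 0.5621/(13.93 − 7.83) = 0.5621/6.10 = 0.09215 hr

Final: 0.09215 hr


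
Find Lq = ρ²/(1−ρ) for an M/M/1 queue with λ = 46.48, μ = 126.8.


ρ = 46.48/126.8 = 0.3666
Lq = ρ²/(1−ρ) = 0.1344/0.6334 = 0.2121

Final: 0.2121


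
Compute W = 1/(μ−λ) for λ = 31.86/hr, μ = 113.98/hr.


W = 1/(μ−λ) = 1/(113.98 − 31.86) = 1/82.12 = 0.01218 hr

Final: 0.01218 hr


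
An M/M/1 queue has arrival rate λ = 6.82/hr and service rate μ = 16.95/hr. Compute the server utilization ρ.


ρ = λ/μ = 6.82/16.95 = 0.4024

Final: 0.4024


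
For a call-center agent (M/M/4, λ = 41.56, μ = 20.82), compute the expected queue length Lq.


a = λ/μ = 1.9962; ρ = a/4 = 0.4990
P₀ = 0.130981
Lq = P₀·a^c·ρ / (c!·(1−ρ)²) = 0.130981·15.87740·0.4990/(24·0.25096)
= 0.17231

Final: 0.17231


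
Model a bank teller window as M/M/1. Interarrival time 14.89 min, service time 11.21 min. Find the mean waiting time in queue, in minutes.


λ = 60/14.89 = 4.0296 /hr
μ = 60/11.21 = 5.3524 /hr
ρ = λ/μ = 4.0296/5.3524 = 0.7529
Wq = ρ/(μ−λ) = 0.7529/(5.3524−4.0296) = 0.56913 hr
In minutes: 0.56913·60 = 34.148 min

Final: 34.148 min


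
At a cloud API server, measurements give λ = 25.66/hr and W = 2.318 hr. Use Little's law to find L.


L = λW = 25.66·2.318 = 59.4799

Final: 59.4799


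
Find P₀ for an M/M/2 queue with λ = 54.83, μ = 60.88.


a = λ/μ = 54.83/60.88 = 0.9006; ρ = a/c = 0.4503
Σ_{k=0}^{1} a^k/k! (terms k=0..1) = 1.00000 + 0.90062 = 1.90062
Tail: a^2/(2!(1−ρ)) = 0.81112/(2·0.5497) = 0.73780
P₀ = 1/(1.90062 + 0.73780) = 1/2.63843 = 0.379014

Final: 0.379014


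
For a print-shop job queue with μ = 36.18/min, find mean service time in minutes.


Mean service time = 1/μ = 1/36.18 minute = 0.02764 minute
In minutes: 0.02764 × 1 = 0.02764 min

Final: 0.02764 min


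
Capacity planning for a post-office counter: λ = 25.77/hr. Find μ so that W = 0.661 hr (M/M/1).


W = 1/(μ−λ) ⇒ μ − λ = 1/W = 1/0.661 = 1.5129
μ = λ + 1/W = 25.77 + 1.5129 = 27.2829 per hr

Final: 27.2829 /hr


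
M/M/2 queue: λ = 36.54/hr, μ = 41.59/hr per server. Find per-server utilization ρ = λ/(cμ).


ρ = λ/(cμ) = 36.54/(2·41.59) = 36.54/83.18 = 0.4393

Final: 0.4393


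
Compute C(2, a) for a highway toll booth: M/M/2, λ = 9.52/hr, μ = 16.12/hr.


a = λ/μ = 0.5906; ρ = a/2 = 0.2953
P₀ = 0.544061 (from M/M/c formula)
C(c,a) = [a^c/(c!(1−ρ))]·P₀ = [0.34877/(2·0.7047)]·0.544061
= 0.24746·0.544061 = 0.134632

Final: 0.134632


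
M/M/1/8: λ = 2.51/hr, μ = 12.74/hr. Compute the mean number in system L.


ρ = 2.51/12.74 = 0.1970
L = ρ[1 − (K+1)ρ^K + Kρ^(K+1)] / [(1−ρ)(1−ρ^(K+1))]
Numerator: 0.1970·(1 − 9·0.000002270 + 8·0.0000004472) = 0.197014
Denominator: (0.8030)·(1.000000) = 0.802982
L = 0.197014/0.802982 = 0.2454

Final: 0.2454


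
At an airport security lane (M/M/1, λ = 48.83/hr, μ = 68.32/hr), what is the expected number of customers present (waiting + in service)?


ρ = λ/μ = 48.83/68.32 = 0.7147
L = ρ/(1−ρ) = 0.7147/(1 − 0.7147) = 0.7147/0.2853 = 2.5054

Final: 2.5054


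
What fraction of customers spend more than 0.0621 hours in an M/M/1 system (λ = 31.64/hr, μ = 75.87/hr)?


W ~ Exponential(μ−λ) for M/M/1.
μ − λ = 75.87 − 31.64 = 44.2300
P(W > t) = e^{−(μ−λ)t} = e^{−2.7467} = 0.064140

Final: 0.064140


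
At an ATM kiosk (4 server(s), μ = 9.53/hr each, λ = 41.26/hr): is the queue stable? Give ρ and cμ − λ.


Total capacity cμ = 4·9.53 = 38.12/hr
ρ = λ/(cμ) = 41.26/38.12 = 1.0824
Stable ⇔ ρ < 1: NO
Spare capacity = cμ − λ = 38.12 − 41.26 = -3.14/hr

Final: ρ = 1.0824; unstable; margin = -3.14/hr


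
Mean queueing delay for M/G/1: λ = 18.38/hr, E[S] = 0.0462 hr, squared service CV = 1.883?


ρ = λ·E[S] = 18.38·0.0462 = 0.8492
E[S²] = E[S]²(1+C_s²) = 0.0462²·(1+1.883) = 0.006154
Wq = λ·E[S²]/(2(1−ρ)) = 18.38·0.006154/(2·0.1508) = 0.37490 hr

Final: 0.37490 hr


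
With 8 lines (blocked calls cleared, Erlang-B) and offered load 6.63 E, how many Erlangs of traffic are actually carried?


B(8,6.63) = 0.157547 (Erlang-B)
Carried load = a(1 − B) = 6.63·(1 − 0.157547) = 6.63·0.842453 = 5.5855 E

Final: 5.5855 Erlangs


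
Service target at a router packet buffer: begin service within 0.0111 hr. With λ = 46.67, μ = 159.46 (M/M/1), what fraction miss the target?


ρ = 46.67/159.46 = 0.2927
P(Wq > t) = ρ·e^{−(μ−λ)t} = 0.2927·e^{−1.2520}
= 0.2927·0.285941 = 0.083688

Final: 0.083688


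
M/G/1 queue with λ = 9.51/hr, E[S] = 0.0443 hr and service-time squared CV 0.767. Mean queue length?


ρ = λ·E[S] = 9.51·0.0443 = 0.4213
Lq = ρ²(1+C_s²)/(2(1−ρ)) = 0.1775·(1+0.767)/(2·0.5787)
= 0.1775·1.7670/1.1574 = 0.27097

Final: 0.27097


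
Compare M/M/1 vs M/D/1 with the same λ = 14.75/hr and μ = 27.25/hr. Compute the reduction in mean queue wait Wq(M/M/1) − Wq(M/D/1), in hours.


ρ = 14.75/27.25 = 0.5413
Wq(M/M/1) = ρ/(μ−λ) = 0.5413/12.50 = 0.04330 hr
Wq(M/D/1) = ρ/(2(μ−λ)) = 0.02165 hr
Savings = 0.04330 − 0.02165 = 0.02165 hr

Final: 0.02165 hr


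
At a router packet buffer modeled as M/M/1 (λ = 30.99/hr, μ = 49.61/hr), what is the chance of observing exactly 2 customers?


ρ = 30.99/49.61 = 0.6247
P_n = (1−ρ)·ρ^n = (1 − 0.6247)·0.6247^2 = 0.3753·0.390216 = 0.146459

Final: 0.146459


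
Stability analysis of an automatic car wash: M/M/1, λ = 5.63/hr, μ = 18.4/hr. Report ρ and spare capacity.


Total capacity cμ = 1·18.4 = 18.40/hr
ρ = λ/(cμ) = 5.63/18.40 = 0.3060
Stable ⇔ ρ < 1: YES
Spare capacity = cμ − λ = 18.40 − 5.63 = 12.77/hr

Final: ρ = 0.3060; stable; margin = 12.77/hr


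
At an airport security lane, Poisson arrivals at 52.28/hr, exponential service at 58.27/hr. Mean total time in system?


W = 1/(μ−λ) = 1/(58.27 − 52.28) = 1/5.99 = 0.1669 hr

Final: 0.1669 hr


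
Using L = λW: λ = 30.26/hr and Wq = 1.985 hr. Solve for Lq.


Lq = λWq = 30.26·1.985 = 60.0661

Final: 60.0661


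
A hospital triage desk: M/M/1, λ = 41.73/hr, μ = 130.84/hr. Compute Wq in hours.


ρ = 41.73/130.84 = 0.3189
Wq = ρ/(μ−λ) = 0.3189/(130.84 − 41.73) = 0.3189/89.11 = 0.003579 hr

Final: 0.003579 hr


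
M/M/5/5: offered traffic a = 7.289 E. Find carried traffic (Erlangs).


B(5,7.289) = 0.441368 (Erlang-B)
Carried load = a(1 − B) = 7.289·(1 − 0.441368) = 7.289·0.558632 = 4.0719 E

Final: 4.0719 Erlangs


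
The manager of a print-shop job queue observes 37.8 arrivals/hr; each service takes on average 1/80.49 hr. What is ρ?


ρ = λ/μ = 37.8/80.49 = 0.4696

Final: 0.4696


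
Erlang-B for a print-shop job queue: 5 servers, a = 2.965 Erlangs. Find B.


B(c,a) = (a^c/c!) / Σ_{k=0}^{c} a^k/k!
a^5/5! = 1.909599
Σ terms (k=0..5): 1.00000 + 2.96500 + 4.39561 + 4.34433 + 3.22023 + 1.90960 = 17.834777
B = 1.909599/17.834777 = 0.107072

Final: 0.107072


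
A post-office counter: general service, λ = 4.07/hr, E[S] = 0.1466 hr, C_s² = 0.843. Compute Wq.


ρ = λ·E[S] = 4.07·0.1466 = 0.5967
E[S²] = E[S]²(1+C_s²) = 0.1466²·(1+0.843) = 0.039609
Wq = λ·E[S²]/(2(1−ρ)) = 4.07·0.039609/(2·0.4033) = 0.19984 hr

Final: 0.19984 hr


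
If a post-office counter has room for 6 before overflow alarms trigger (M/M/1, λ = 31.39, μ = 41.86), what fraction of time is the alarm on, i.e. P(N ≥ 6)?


ρ = 31.39/41.86 = 0.7499
P(N ≥ n) = ρ^n = 0.7499^6 = 0.177809

Final: 0.177809


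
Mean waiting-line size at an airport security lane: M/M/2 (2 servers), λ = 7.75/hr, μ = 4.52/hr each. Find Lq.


a = λ/μ = 1.7146; ρ = a/2 = 0.8573
P₀ = 0.076831
Lq = P₀·a^c·ρ / (c!·(1−ρ)²) = 0.076831·2.93986·0.8573/(2·0.02036)
= 4.75473

Final: 4.75473


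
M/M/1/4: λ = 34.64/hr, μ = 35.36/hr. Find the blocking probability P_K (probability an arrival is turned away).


ρ = λ/μ = 34.64/35.36 = 0.9796
P_K = (1−ρ)ρ^K/(1−ρ^(K+1)) = (0.02036·0.921006)/(1 − 0.902253)
= 0.018754/0.097747 = 0.191857

Final: 0.191857


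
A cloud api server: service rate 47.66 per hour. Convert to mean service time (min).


Mean service time = 1/μ = 1/47.66 hour = 0.02098 hour
In minutes: 0.02098 × 60 = 1.2589 min

Final: 1.2589 min


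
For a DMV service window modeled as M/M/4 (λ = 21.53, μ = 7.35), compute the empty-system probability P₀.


a = λ/μ = 21.53/7.35 = 2.9293; ρ = a/c = 0.7323
Σ_{k=0}^{3} a^k/k! (terms k=0..3) = 1.00000 + 2.92925 + 4.29026 + 4.18908 = 12.40859
Tail: a^4/(4!(1−ρ)) = 73.62525/(24·0.2677) = 11.46009
P₀ = 1/(12.40859 + 11.46009) = 1/23.86868 = 0.041896

Final: 0.041896
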